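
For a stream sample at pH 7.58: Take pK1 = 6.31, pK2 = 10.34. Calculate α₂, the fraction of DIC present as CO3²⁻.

α₂ = 1 / (1 + [H⁺]/K2 + [H⁺]²/(K1K2)) = 1 / (1 + 10^+2.76 + 10^+1.49)
   = 1 / (1 + 575.44 + 30.903) = 1/607.34 = 0.001647

α₂ = 0.00165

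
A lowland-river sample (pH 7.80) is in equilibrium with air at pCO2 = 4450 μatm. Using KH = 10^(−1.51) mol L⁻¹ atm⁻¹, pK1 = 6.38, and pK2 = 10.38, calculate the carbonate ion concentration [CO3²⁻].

[CO2*] = KH · pCO2 = 10^(−1.51) × 4450×10^-6 = 1.375×10^-4 mol/L
α₀ = 1/(1 + K1/[H⁺] + K1K2/[H⁺]²) = 1/(1 + 10^+1.42 + 10^-1.16) = 0.03653
DIC = [CO2*]/α₀ = 1.375×10^-4 / 0.03653 = 3.764 mmol/L
[CO3²⁻] = α₂·DIC; α₂ = 0.002528, so [CO3²⁻] = 0.002528 × 3.764 = 0.00951 mmol/L = 9.51 μmol/L

[CO3²⁻] = 9.51 μmol/L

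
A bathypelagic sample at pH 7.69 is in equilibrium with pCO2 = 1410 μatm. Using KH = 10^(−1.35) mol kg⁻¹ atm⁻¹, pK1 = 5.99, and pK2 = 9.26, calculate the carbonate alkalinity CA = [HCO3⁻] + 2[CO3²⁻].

CA = 3.33 mmol/kg

[CO2*] = KH · pCO2 = 10^(−1.35) × 1410×10^-6 = 6.298×10^-5 mol/kg
α₀ = 1/(1 + K1/[H⁺] + K1K2/[H⁺]²) = 1/(1 + 10^+1.70 + 10^+0.13) = 0.01906
DIC = [CO2*]/α₀ = 6.298×10^-5 / 0.01906 = 3.305 mmol/kg
CA = (α₁ + 2α₂)·DIC = (0.9552 + 2×0.02571) × 3.305 = 3.33 mmol/kg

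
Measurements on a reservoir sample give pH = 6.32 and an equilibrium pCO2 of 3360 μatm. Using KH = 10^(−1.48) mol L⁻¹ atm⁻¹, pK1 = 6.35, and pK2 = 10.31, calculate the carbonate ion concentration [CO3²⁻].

[CO3²⁻] = 0.0106 μmol/L

[CO2*] = KH · pCO2 = 10^(−1.48) × 3360×10^-6 = 1.113×10^-4 mol/L
α₀ = 1/(1 + K1/[H⁺] + K1K2/[H⁺]²) = 1/(1 + 10^-0.03 + 10^-4.02) = 0.5172
DIC = [CO2*]/α₀ = 1.113×10^-4 / 0.5172 = 0.2151 mmol/L
[CO3²⁻] = α₂·DIC; α₂ = 4.940×10^-5, so [CO3²⁻] = 4.940×10^-5 × 0.2151 = 1.06×10^-5 mmol/L = 0.0106 μmol/L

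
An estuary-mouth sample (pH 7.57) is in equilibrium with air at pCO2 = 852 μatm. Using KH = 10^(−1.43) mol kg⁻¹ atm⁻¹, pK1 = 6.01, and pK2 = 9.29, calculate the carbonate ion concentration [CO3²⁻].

[CO2*] = KH · pCO2 = 10^(−1.43) × 852×10^-6 = 3.165×10^-5 mol/kg
α₀ = 1/(1 + K1/[H⁺] + K1K2/[H⁺]²) = 1/(1 + 10^+1.56 + 10^-0.16) = 0.02632
DIC = [CO2*]/α₀ = 3.165×10^-5 / 0.02632 = 1.203 mmol/kg
[CO3²⁻] = α₂·DIC; α₂ = 0.01821, so [CO3²⁻] = 0.01821 × 1.203 = 0.0219 mmol/kg

[CO3²⁻] = 0.0219 mmol/kg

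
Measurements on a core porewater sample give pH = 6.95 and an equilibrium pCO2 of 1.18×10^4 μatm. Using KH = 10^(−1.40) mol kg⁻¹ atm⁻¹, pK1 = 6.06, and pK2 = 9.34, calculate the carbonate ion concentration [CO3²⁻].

[CO3²⁻] = 14.9 μmol/kg

[CO2*] = KH · pCO2 = 10^(−1.40) × 1.18×10^4×10^-6 = 4.698×10^-4 mol/kg
α₀ = 1/(1 + K1/[H⁺] + K1K2/[H⁺]²) = 1/(1 + 10^+0.89 + 10^-1.50) = 0.1137
DIC = [CO2*]/α₀ = 4.698×10^-4 / 0.1137 = 4.131 mmol/kg
[CO3²⁻] = α₂·DIC; α₂ = 0.003596, so [CO3²⁻] = 0.003596 × 4.131 = 0.0149 mmol/kg = 14.9 μmol/kg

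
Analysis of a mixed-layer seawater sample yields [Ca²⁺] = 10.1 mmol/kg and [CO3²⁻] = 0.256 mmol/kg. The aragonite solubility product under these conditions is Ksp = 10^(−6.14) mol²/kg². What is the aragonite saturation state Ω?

Ksp = 10^(−6.14) = 7.244×10^-7
Ω = [Ca²⁺][CO3²⁻]/Ksp = (10.1×10^-3)(0.256×10^-3) / 7.244×10^-7 = 3.57

Ω = 3.57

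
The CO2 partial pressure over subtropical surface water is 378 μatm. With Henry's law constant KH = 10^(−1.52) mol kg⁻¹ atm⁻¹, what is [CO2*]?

[CO2*] = 11.4 μmol/kg

KH = 10^(−1.52) = 3.020×10^-2 mol kg⁻¹ atm⁻¹
[CO2*] = KH · pCO2 = 3.020×10^-2 × 378×10^-6 atm = 1.14×10^-5 mol/kg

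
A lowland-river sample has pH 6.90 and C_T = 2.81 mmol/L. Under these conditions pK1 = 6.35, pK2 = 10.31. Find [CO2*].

[CO2*] = 0.618 mmol/L

α₀ = 1 / (1 + K1/[H⁺] + K1K2/[H⁺]²) = 1 / (1 + 10^+0.55 + 10^-2.86)
   = 1 / (1 + 3.5481 + 0.0013804) = 1/4.5495 = 0.2198
[CO2*] = α₀ × DIC = 0.2198 × 2.81 = 0.618 mmol/L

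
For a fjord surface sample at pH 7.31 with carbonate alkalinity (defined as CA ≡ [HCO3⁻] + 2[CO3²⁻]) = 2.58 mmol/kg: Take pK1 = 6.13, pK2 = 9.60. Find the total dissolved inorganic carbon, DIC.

CA = [HCO3⁻] + 2[CO3²⁻] = (α₁ + 2α₂)·DIC
At pH 7.31: [H⁺]/K1 = 10^-1.18 = 0.066069, K2/[H⁺] = 10^-2.29 = 0.0051286
α₁ = 1/(1 + 0.066069 + 0.0051286) = 1/1.0712 = 0.9335; α₂ = α₁·K2/[H⁺] = 0.004788
α₁ + 2α₂ = 0.9431
DIC = CA / (α₁ + 2α₂) = 2.58 / 0.9431 = 2.74 mmol/kg

DIC = 2.74 mmol/kg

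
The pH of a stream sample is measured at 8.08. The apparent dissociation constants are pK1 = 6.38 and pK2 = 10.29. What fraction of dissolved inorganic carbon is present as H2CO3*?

α₀ = 0.0194

α₀ = 1 / (1 + K1/[H⁺] + K1K2/[H⁺]²) = 1 / (1 + 10^+1.70 + 10^-0.51)
   = 1 / (1 + 50.119 + 0.30903) = 1/51.428 = 0.01944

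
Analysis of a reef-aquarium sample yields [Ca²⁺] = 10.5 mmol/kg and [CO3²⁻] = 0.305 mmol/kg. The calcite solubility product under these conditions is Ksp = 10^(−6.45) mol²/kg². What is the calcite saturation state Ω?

Ω = 9.03

Ksp = 10^(−6.45) = 3.548×10^-7
Ω = [Ca²⁺][CO3²⁻]/Ksp = (10.5×10^-3)(0.305×10^-3) / 3.548×10^-7 = 9.03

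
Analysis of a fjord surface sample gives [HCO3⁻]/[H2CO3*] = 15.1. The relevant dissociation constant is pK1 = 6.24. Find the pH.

pH = 7.42

From K1 = [H⁺][HCO3⁻]/[H2CO3*]:  pH = pK1 + log₁₀([HCO3⁻]/[H2CO3*])
log₁₀(15.1) = +1.179
pH = 6.24 + (+1.179) = 7.42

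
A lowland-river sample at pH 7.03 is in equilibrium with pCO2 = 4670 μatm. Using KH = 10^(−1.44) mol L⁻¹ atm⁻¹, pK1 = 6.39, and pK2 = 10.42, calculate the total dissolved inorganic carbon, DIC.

DIC = 0.910 mmol/L

[CO2*] = KH · pCO2 = 10^(−1.44) × 4670×10^-6 = 1.696×10^-4 mol/L
α₀ = 1/(1 + K1/[H⁺] + K1K2/[H⁺]²) = 1/(1 + 10^+0.64 + 10^-2.75) = 0.1863
DIC = [CO2*]/α₀ = 1.696×10^-4 / 0.1863 = 0.910 mmol/L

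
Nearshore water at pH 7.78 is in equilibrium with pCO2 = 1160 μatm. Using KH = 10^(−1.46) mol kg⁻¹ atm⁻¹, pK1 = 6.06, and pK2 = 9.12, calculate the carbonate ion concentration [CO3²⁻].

[CO2*] = KH · pCO2 = 10^(−1.46) × 1160×10^-6 = 4.022×10^-5 mol/kg
α₀ = 1/(1 + K1/[H⁺] + K1K2/[H⁺]²) = 1/(1 + 10^+1.72 + 10^+0.38) = 0.01790
DIC = [CO2*]/α₀ = 4.022×10^-5 / 0.01790 = 2.248 mmol/kg
[CO3²⁻] = α₂·DIC; α₂ = 0.04293, so [CO3²⁻] = 0.04293 × 2.248 = 0.0965 mmol/kg

[CO3²⁻] = 0.0965 mmol/kg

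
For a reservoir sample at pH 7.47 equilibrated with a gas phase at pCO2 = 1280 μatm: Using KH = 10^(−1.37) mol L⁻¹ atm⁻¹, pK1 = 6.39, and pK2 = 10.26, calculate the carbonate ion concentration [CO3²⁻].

[CO3²⁻] = 1.06 μmol/L

[CO2*] = KH · pCO2 = 10^(−1.37) × 1280×10^-6 = 5.460×10^-5 mol/L
α₀ = 1/(1 + K1/[H⁺] + K1K2/[H⁺]²) = 1/(1 + 10^+1.08 + 10^-1.71) = 0.07667
DIC = [CO2*]/α₀ = 5.460×10^-5 / 0.07667 = 0.7121 mmol/L
[CO3²⁻] = α₂·DIC; α₂ = 0.001495, so [CO3²⁻] = 0.001495 × 0.7121 = 0.00106 mmol/L = 1.06 μmol/L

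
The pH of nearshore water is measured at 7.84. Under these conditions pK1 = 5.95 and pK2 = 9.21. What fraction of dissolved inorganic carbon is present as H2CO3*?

α₀ = 1 / (1 + K1/[H⁺] + K1K2/[H⁺]²) = 1 / (1 + 10^+1.89 + 10^+0.52)
   = 1 / (1 + 77.625 + 3.3113) = 1/81.936 = 0.01220

α₀ = 0.0122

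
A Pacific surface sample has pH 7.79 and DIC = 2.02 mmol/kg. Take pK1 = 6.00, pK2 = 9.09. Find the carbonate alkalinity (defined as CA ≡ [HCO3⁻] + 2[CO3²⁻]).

CA = 2.08 mmol/kg

CA = [HCO3⁻] + 2[CO3²⁻] = (α₁ + 2α₂)·DIC
At pH 7.79: [H⁺]/K1 = 10^-1.79 = 0.016218, K2/[H⁺] = 10^-1.30 = 0.050119
α₁ = 1/(1 + 0.016218 + 0.050119) = 1/1.0663 = 0.9378; α₂ = α₁·K2/[H⁺] = 0.04700
α₁ + 2α₂ = 1.0318
CA = 1.0318 × 2.02 = 2.08 mmol/kg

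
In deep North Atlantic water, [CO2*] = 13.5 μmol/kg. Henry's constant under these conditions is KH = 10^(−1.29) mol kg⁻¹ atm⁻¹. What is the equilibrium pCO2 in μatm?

KH = 10^(−1.29) = 5.129×10^-2 mol kg⁻¹ atm⁻¹
pCO2 = [CO2*]/KH = 13.5×10^-6 / 5.129×10^-2 = 2.63×10^-4 atm = 263 μatm

pCO2 = 263 μatm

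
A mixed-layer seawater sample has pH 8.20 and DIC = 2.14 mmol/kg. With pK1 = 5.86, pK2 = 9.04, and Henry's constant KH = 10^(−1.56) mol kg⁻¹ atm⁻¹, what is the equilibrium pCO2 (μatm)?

pCO2 = 309 μatm

α₀ = 1 / (1 + K1/[H⁺] + K1K2/[H⁺]²) = 1 / (1 + 10^+2.34 + 10^+1.50)
   = 1 / (1 + 218.78 + 31.623) = 1/251.40 = 0.003978
[CO2*] = α₀ × DIC = 0.003978 × 2.14 = 0.008512 mmol/kg = 8.512 μmol/kg
pCO2 = [CO2*]/KH = 8.512×10^-6 / 2.754×10^-2 = 309 μatm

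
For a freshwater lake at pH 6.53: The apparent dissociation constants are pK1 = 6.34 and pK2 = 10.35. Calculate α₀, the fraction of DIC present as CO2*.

α₀ = 0.392

α₀ = 1 / (1 + K1/[H⁺] + K1K2/[H⁺]²) = 1 / (1 + 10^+0.19 + 10^-3.63)
   = 1 / (1 + 1.5488 + 0.00023442) = 1/2.5491 = 0.3923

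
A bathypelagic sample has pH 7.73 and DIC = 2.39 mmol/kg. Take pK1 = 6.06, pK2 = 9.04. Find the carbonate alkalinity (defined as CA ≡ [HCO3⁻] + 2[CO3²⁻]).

CA = 2.45 mmol/kg

CA = [HCO3⁻] + 2[CO3²⁻] = (α₁ + 2α₂)·DIC
At pH 7.73: [H⁺]/K1 = 10^-1.67 = 0.021380, K2/[H⁺] = 10^-1.31 = 0.048978
α₁ = 1/(1 + 0.021380 + 0.048978) = 1/1.0704 = 0.9343; α₂ = α₁·K2/[H⁺] = 0.04576
α₁ + 2α₂ = 1.0258
CA = 1.0258 × 2.39 = 2.45 mmol/kg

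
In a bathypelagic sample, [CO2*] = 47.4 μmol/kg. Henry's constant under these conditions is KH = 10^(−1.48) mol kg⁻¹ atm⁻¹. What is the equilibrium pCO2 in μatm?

pCO2 = 1430 μatm

KH = 10^(−1.48) = 3.311×10^-2 mol kg⁻¹ atm⁻¹
pCO2 = [CO2*]/KH = 47.4×10^-6 / 3.311×10^-2 = 1.43×10^-3 atm = 1430 μatm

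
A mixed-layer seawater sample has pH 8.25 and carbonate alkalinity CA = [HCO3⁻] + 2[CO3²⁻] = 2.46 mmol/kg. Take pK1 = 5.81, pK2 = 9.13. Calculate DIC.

DIC = 2.21 mmol/kg

CA = [HCO3⁻] + 2[CO3²⁻] = (α₁ + 2α₂)·DIC
At pH 8.25: [H⁺]/K1 = 10^-2.44 = 0.0036308, K2/[H⁺] = 10^-0.88 = 0.13183
α₁ = 1/(1 + 0.0036308 + 0.13183) = 1/1.1355 = 0.8807; α₂ = α₁·K2/[H⁺] = 0.1161
α₁ + 2α₂ = 1.1129
DIC = CA / (α₁ + 2α₂) = 2.46 / 1.1129 = 2.21 mmol/kg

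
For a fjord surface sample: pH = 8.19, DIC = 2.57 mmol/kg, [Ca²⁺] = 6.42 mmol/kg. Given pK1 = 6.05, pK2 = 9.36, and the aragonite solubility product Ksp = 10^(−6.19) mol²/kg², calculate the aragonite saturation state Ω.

Ω = 1.61

α₂ = 1 / (1 + [H⁺]/K2 + [H⁺]²/(K1K2)) = 1 / (1 + 10^+1.17 + 10^-0.97)
   = 1 / (1 + 14.791 + 0.10715) = 1/15.898 = 0.06290
[CO3²⁻] = α₂ × DIC = 0.06290 × 2.57 = 0.1617 mmol/kg
Ksp = 10^(−6.19) = 6.457×10^-7
Ω = [Ca²⁺][CO3²⁻]/Ksp = (6.42×10^-3)(1.617×10^-4) / 6.457×10^-7 = 1.61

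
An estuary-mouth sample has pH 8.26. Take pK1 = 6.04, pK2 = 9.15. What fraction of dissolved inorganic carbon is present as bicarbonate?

α₁ = 0.881

α₁ = 1 / (1 + [H⁺]/K1 + K2/[H⁺]) = 1 / (1 + 10^-2.22 + 10^-0.89)
   = 1 / (1 + 0.0060256 + 0.12882) = 1/1.1349 = 0.8812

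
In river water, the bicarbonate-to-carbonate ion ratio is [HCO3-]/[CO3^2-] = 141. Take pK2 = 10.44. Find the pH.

pH = 8.29

From K2 = [H⁺][CO3^2-]/[HCO3-]:  pH = pK2 − log₁₀([HCO3-]/[CO3^2-])
log₁₀(141) = +2.149
pH = 10.44 − (+2.149) = 8.29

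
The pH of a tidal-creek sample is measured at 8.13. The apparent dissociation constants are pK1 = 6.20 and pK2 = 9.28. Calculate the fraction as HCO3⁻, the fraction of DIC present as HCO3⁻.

α₁ = 0.924

α₁ = 1 / (1 + [H⁺]/K1 + K2/[H⁺]) = 1 / (1 + 10^-1.93 + 10^-1.15)
   = 1 / (1 + 0.011749 + 0.070795) = 1/1.0825 = 0.9238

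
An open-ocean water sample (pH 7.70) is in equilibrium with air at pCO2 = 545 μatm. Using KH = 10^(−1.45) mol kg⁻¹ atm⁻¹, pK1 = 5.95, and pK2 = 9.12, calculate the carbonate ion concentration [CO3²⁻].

[CO2*] = KH · pCO2 = 10^(−1.45) × 545×10^-6 = 1.934×10^-5 mol/kg
α₀ = 1/(1 + K1/[H⁺] + K1K2/[H⁺]²) = 1/(1 + 10^+1.75 + 10^+0.33) = 0.01684
DIC = [CO2*]/α₀ = 1.934×10^-5 / 0.01684 = 1.148 mmol/kg
[CO3²⁻] = α₂·DIC; α₂ = 0.03601, so [CO3²⁻] = 0.03601 × 1.148 = 0.0413 mmol/kg

[CO3²⁻] = 0.0413 mmol/kg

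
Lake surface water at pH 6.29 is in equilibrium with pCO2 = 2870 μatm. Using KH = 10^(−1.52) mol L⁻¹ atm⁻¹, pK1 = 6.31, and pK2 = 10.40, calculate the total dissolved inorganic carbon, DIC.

DIC = 0.169 mmol/L

[CO2*] = KH · pCO2 = 10^(−1.52) × 2870×10^-6 = 8.667×10^-5 mol/L
α₀ = 1/(1 + K1/[H⁺] + K1K2/[H⁺]²) = 1/(1 + 10^-0.02 + 10^-4.13) = 0.5115
DIC = [CO2*]/α₀ = 8.667×10^-5 / 0.5115 = 0.169 mmol/L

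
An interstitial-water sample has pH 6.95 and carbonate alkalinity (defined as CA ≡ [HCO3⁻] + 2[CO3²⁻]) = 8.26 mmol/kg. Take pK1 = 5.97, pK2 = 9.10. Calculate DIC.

CA = [HCO3⁻] + 2[CO3²⁻] = (α₁ + 2α₂)·DIC
At pH 6.95: [H⁺]/K1 = 10^-0.98 = 0.10471, K2/[H⁺] = 10^-2.15 = 0.0070795
α₁ = 1/(1 + 0.10471 + 0.0070795) = 1/1.1118 = 0.8994; α₂ = α₁·K2/[H⁺] = 0.006368
α₁ + 2α₂ = 0.9122
DIC = CA / (α₁ + 2α₂) = 8.26 / 0.9122 = 9.06 mmol/kg

DIC = 9.06 mmol/kg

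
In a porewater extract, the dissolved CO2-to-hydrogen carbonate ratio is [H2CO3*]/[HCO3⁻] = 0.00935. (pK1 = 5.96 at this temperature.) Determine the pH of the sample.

pH = 7.99

From K1 = [H⁺][HCO3⁻]/[H2CO3*]:  pH = pK1 − log₁₀([H2CO3*]/[HCO3⁻])
log₁₀(0.00935) = -2.029
pH = 5.96 − (-2.029) = 7.99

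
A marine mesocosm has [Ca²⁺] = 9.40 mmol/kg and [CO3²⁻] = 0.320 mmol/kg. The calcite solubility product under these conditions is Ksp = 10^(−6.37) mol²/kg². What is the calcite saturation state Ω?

Ω = 7.05

Ksp = 10^(−6.37) = 4.266×10^-7
Ω = [Ca²⁺][CO3²⁻]/Ksp = (9.40×10^-3)(0.320×10^-3) / 4.266×10^-7 = 7.05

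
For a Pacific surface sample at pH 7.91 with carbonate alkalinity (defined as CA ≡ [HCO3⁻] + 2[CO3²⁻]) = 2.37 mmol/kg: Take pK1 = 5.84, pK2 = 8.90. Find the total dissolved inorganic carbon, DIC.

DIC = 2.19 mmol/kg

CA = [HCO3⁻] + 2[CO3²⁻] = (α₁ + 2α₂)·DIC
At pH 7.91: [H⁺]/K1 = 10^-2.07 = 0.0085114, K2/[H⁺] = 10^-0.99 = 0.10233
α₁ = 1/(1 + 0.0085114 + 0.10233) = 1/1.1108 = 0.9002; α₂ = α₁·K2/[H⁺] = 0.09212
α₁ + 2α₂ = 1.0845
DIC = CA / (α₁ + 2α₂) = 2.37 / 1.0845 = 2.19 mmol/kg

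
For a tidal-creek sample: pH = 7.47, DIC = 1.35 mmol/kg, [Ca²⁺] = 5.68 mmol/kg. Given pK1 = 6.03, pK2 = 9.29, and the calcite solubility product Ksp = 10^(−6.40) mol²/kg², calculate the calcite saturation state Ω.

α₂ = 1 / (1 + [H⁺]/K2 + [H⁺]²/(K1K2)) = 1 / (1 + 10^+1.82 + 10^+0.38)
   = 1 / (1 + 66.069 + 2.3988) = 1/69.468 = 0.01440
[CO3²⁻] = α₂ × DIC = 0.01440 × 1.35 = 0.01943 mmol/kg = 19.43 μmol/kg
Ksp = 10^(−6.40) = 3.981×10^-7
Ω = [Ca²⁺][CO3²⁻]/Ksp = (5.68×10^-3)(1.943×10^-5) / 3.981×10^-7 = 0.277

Ω = 0.277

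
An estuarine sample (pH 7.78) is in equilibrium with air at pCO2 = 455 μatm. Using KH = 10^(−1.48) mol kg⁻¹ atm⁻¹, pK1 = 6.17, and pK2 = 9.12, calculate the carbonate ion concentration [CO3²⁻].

[CO2*] = KH · pCO2 = 10^(−1.48) × 455×10^-6 = 1.507×10^-5 mol/kg
α₀ = 1/(1 + K1/[H⁺] + K1K2/[H⁺]²) = 1/(1 + 10^+1.61 + 10^+0.27) = 0.02294
DIC = [CO2*]/α₀ = 1.507×10^-5 / 0.02294 = 0.6569 mmol/kg
[CO3²⁻] = α₂·DIC; α₂ = 0.04271, so [CO3²⁻] = 0.04271 × 0.6569 = 0.0281 mmol/kg

[CO3²⁻] = 0.0281 mmol/kg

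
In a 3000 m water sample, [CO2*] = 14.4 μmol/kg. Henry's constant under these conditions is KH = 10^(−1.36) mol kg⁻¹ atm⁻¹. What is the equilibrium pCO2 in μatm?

KH = 10^(−1.36) = 4.365×10^-2 mol kg⁻¹ atm⁻¹
pCO2 = [CO2*]/KH = 14.4×10^-6 / 4.365×10^-2 = 3.30×10^-4 atm = 330 μatm

pCO2 = 330 μatm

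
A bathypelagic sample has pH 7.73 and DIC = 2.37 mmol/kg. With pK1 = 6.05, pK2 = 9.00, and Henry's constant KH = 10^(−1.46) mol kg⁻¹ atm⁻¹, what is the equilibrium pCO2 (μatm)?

pCO2 = 1330 μatm

α₀ = 1 / (1 + K1/[H⁺] + K1K2/[H⁺]²) = 1 / (1 + 10^+1.68 + 10^+0.41)
   = 1 / (1 + 47.863 + 2.5704) = 1/51.433 = 0.01944
[CO2*] = α₀ × DIC = 0.01944 × 2.37 = 0.04608 mmol/kg
pCO2 = [CO2*]/KH = 4.608×10^-5 / 3.467×10^-2 = 1330 μatm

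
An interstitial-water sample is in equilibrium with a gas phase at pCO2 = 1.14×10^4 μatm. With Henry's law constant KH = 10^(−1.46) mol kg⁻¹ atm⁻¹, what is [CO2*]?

KH = 10^(−1.46) = 3.467×10^-2 mol kg⁻¹ atm⁻¹
[CO2*] = KH · pCO2 = 3.467×10^-2 × 1.14×10^4×10^-6 atm = 3.95×10^-4 mol/kg

[CO2*] = 395 μmol/kg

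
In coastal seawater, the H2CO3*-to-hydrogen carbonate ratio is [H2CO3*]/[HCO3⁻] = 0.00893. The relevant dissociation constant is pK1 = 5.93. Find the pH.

pH = 7.98

From K1 = [H⁺][HCO3⁻]/[H2CO3*]:  pH = pK1 − log₁₀([H2CO3*]/[HCO3⁻])
log₁₀(0.00893) = -2.049
pH = 5.93 − (-2.049) = 7.98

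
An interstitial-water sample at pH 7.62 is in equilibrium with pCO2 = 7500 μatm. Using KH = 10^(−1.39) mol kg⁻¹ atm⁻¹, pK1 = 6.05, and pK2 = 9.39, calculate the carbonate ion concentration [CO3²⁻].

[CO3²⁻] = 0.193 mmol/kg

[CO2*] = KH · pCO2 = 10^(−1.39) × 7500×10^-6 = 3.055×10^-4 mol/kg
α₀ = 1/(1 + K1/[H⁺] + K1K2/[H⁺]²) = 1/(1 + 10^+1.57 + 10^-0.20) = 0.02578
DIC = [CO2*]/α₀ = 3.055×10^-4 / 0.02578 = 11.85 mmol/kg
[CO3²⁻] = α₂·DIC; α₂ = 0.01627, so [CO3²⁻] = 0.01627 × 11.85 = 0.193 mmol/kg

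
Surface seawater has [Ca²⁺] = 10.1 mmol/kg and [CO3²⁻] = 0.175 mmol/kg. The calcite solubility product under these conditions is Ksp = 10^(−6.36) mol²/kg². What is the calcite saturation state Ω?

Ksp = 10^(−6.36) = 4.365×10^-7
Ω = [Ca²⁺][CO3²⁻]/Ksp = (10.1×10^-3)(0.175×10^-3) / 4.365×10^-7 = 4.05

Ω = 4.05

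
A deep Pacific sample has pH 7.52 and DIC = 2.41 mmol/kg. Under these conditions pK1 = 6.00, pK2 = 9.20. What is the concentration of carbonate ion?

[CO3²⁻] = 0.0479 mmol/kg

α₂ = 1 / (1 + [H⁺]/K2 + [H⁺]²/(K1K2)) = 1 / (1 + 10^+1.68 + 10^+0.16)
   = 1 / (1 + 47.863 + 1.4454) = 1/50.308 = 0.01988
[CO3²⁻] = α₂ × DIC = 0.01988 × 2.41 = 0.0479 mmol/kg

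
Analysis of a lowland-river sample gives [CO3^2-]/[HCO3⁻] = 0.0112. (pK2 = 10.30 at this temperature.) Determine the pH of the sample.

pH = 8.35

From K2 = [H⁺][CO3^2-]/[HCO3⁻]:  pH = pK2 + log₁₀([CO3^2-]/[HCO3⁻])
log₁₀(0.0112) = -1.951
pH = 10.30 + (-1.951) = 8.35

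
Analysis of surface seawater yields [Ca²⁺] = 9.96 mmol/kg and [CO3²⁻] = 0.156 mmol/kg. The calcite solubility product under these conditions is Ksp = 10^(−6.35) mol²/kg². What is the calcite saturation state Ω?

Ω = 3.48

Ksp = 10^(−6.35) = 4.467×10^-7
Ω = [Ca²⁺][CO3²⁻]/Ksp = (9.96×10^-3)(0.156×10^-3) / 4.467×10^-7 = 3.48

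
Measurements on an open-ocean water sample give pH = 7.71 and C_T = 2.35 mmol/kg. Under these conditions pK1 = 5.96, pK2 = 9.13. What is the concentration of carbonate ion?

[CO3²⁻] = 0.0846 mmol/kg

α₂ = 1 / (1 + [H⁺]/K2 + [H⁺]²/(K1K2)) = 1 / (1 + 10^+1.42 + 10^-0.33)
   = 1 / (1 + 26.303 + 0.46774) = 1/27.770 = 0.03601
[CO3²⁻] = α₂ × DIC = 0.03601 × 2.35 = 0.0846 mmol/kg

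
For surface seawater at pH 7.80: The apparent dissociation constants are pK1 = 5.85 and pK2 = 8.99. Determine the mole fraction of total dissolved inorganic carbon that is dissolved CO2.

α₀ = 0.0104

α₀ = 1 / (1 + K1/[H⁺] + K1K2/[H⁺]²) = 1 / (1 + 10^+1.95 + 10^+0.76)
   = 1 / (1 + 89.125 + 5.7544) = 1/95.879 = 0.01043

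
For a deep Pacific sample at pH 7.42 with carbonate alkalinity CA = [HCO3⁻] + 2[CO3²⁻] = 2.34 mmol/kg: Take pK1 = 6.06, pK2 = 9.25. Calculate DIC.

DIC = 2.41 mmol/kg

CA = [HCO3⁻] + 2[CO3²⁻] = (α₁ + 2α₂)·DIC
At pH 7.42: [H⁺]/K1 = 10^-1.36 = 0.043652, K2/[H⁺] = 10^-1.83 = 0.014791
α₁ = 1/(1 + 0.043652 + 0.014791) = 1/1.0584 = 0.9448; α₂ = α₁·K2/[H⁺] = 0.01397
α₁ + 2α₂ = 0.9727
DIC = CA / (α₁ + 2α₂) = 2.34 / 0.9727 = 2.41 mmol/kg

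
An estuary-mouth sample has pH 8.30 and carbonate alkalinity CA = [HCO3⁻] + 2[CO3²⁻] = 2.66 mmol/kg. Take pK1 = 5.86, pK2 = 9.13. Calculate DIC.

DIC = 2.36 mmol/kg

CA = [HCO3⁻] + 2[CO3²⁻] = (α₁ + 2α₂)·DIC
At pH 8.30: [H⁺]/K1 = 10^-2.44 = 0.0036308, K2/[H⁺] = 10^-0.83 = 0.14791
α₁ = 1/(1 + 0.0036308 + 0.14791) = 1/1.1515 = 0.8684; α₂ = α₁·K2/[H⁺] = 0.1284
α₁ + 2α₂ = 1.1253
DIC = CA / (α₁ + 2α₂) = 2.66 / 1.1253 = 2.36 mmol/kg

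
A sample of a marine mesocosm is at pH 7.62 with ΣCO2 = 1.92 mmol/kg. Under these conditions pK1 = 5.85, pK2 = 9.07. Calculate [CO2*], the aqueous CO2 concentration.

α₀ = 1 / (1 + K1/[H⁺] + K1K2/[H⁺]²) = 1 / (1 + 10^+1.77 + 10^+0.32)
   = 1 / (1 + 58.884 + 2.0893) = 1/61.974 = 0.01614
[CO2*] = α₀ × DIC = 0.01614 × 1.92 = 0.0310 mmol/kg

[CO2*] = 0.0310 mmol/kg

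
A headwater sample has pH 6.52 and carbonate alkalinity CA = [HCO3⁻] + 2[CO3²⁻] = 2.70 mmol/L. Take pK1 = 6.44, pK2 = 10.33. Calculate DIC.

CA = [HCO3⁻] + 2[CO3²⁻] = (α₁ + 2α₂)·DIC
At pH 6.52: [H⁺]/K1 = 10^-0.08 = 0.83176, K2/[H⁺] = 10^-3.81 = 0.00015488
α₁ = 1/(1 + 0.83176 + 0.00015488) = 1/1.8319 = 0.5459; α₂ = α₁·K2/[H⁺] = 8.455×10^-5
α₁ + 2α₂ = 0.5460
DIC = CA / (α₁ + 2α₂) = 2.70 / 0.5460 = 4.94 mmol/L

DIC = 4.94 mmol/L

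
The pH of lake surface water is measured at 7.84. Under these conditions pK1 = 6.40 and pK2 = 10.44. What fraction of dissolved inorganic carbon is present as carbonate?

α₂ = 1 / (1 + [H⁺]/K2 + [H⁺]²/(K1K2)) = 1 / (1 + 10^+2.60 + 10^+1.16)
   = 1 / (1 + 398.11 + 14.454) = 1/413.56 = 0.002418

α₂ = 0.00242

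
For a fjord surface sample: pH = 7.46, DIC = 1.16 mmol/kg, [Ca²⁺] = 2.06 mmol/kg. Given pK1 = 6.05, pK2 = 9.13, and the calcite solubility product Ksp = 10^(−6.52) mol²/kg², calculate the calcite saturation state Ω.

Ω = 0.160

α₂ = 1 / (1 + [H⁺]/K2 + [H⁺]²/(K1K2)) = 1 / (1 + 10^+1.67 + 10^+0.26)
   = 1 / (1 + 46.774 + 1.8197) = 1/49.593 = 0.02016
[CO3²⁻] = α₂ × DIC = 0.02016 × 1.16 = 0.02339 mmol/kg
Ksp = 10^(−6.52) = 3.020×10^-7
Ω = [Ca²⁺][CO3²⁻]/Ksp = (2.06×10^-3)(2.339×10^-5) / 3.020×10^-7 = 0.160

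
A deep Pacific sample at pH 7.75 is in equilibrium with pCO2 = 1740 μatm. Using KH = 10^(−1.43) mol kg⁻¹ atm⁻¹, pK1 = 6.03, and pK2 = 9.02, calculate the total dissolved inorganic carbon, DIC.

[CO2*] = KH · pCO2 = 10^(−1.43) × 1740×10^-6 = 6.465×10^-5 mol/kg
α₀ = 1/(1 + K1/[H⁺] + K1K2/[H⁺]²) = 1/(1 + 10^+1.72 + 10^+0.45) = 0.01776
DIC = [CO2*]/α₀ = 6.465×10^-5 / 0.01776 = 3.64 mmol/kg

DIC = 3.64 mmol/kg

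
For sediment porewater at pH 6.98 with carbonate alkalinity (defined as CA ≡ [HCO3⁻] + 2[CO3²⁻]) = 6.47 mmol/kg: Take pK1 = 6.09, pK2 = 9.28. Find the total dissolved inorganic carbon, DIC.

DIC = 7.26 mmol/kg

CA = [HCO3⁻] + 2[CO3²⁻] = (α₁ + 2α₂)·DIC
At pH 6.98: [H⁺]/K1 = 10^-0.89 = 0.12882, K2/[H⁺] = 10^-2.30 = 0.0050119
α₁ = 1/(1 + 0.12882 + 0.0050119) = 1/1.1338 = 0.8820; α₂ = α₁·K2/[H⁺] = 0.004420
α₁ + 2α₂ = 0.8908
DIC = CA / (α₁ + 2α₂) = 6.47 / 0.8908 = 7.26 mmol/kg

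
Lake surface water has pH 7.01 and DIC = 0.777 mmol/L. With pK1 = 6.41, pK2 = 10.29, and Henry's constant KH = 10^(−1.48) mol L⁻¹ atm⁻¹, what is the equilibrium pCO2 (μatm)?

pCO2 = 4710 μatm

α₀ = 1 / (1 + K1/[H⁺] + K1K2/[H⁺]²) = 1 / (1 + 10^+0.60 + 10^-2.68)
   = 1 / (1 + 3.9811 + 0.0020893) = 1/4.9832 = 0.2007
[CO2*] = α₀ × DIC = 0.2007 × 0.777 = 0.1559 mmol/L
pCO2 = [CO2*]/KH = 1.559×10^-4 / 3.311×10^-2 = 4710 μatm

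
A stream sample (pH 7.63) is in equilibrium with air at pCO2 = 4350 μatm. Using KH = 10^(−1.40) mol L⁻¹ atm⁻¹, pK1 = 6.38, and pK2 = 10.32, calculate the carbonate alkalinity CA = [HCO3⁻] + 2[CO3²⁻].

[CO2*] = KH · pCO2 = 10^(−1.40) × 4350×10^-6 = 1.732×10^-4 mol/L
α₀ = 1/(1 + K1/[H⁺] + K1K2/[H⁺]²) = 1/(1 + 10^+1.25 + 10^-1.44) = 0.05314
DIC = [CO2*]/α₀ = 1.732×10^-4 / 0.05314 = 3.259 mmol/L
CA = (α₁ + 2α₂)·DIC = (0.9449 + 2×0.001929) × 3.259 = 3.09 mmol/L

CA = 3.09 mmol/L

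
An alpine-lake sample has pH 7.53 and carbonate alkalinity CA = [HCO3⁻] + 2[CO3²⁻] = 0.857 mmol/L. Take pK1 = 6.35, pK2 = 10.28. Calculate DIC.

DIC = 0.912 mmol/L

CA = [HCO3⁻] + 2[CO3²⁻] = (α₁ + 2α₂)·DIC
At pH 7.53: [H⁺]/K1 = 10^-1.18 = 0.066069, K2/[H⁺] = 10^-2.75 = 0.0017783
α₁ = 1/(1 + 0.066069 + 0.0017783) = 1/1.0678 = 0.9365; α₂ = α₁·K2/[H⁺] = 0.001665
α₁ + 2α₂ = 0.9398
DIC = CA / (α₁ + 2α₂) = 0.857 / 0.9398 = 0.912 mmol/L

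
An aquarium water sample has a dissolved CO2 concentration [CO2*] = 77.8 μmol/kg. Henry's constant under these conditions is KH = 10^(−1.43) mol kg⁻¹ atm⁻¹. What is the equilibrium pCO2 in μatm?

KH = 10^(−1.43) = 3.715×10^-2 mol kg⁻¹ atm⁻¹
pCO2 = [CO2*]/KH = 77.8×10^-6 / 3.715×10^-2 = 2.09×10^-3 atm = 2090 μatm

pCO2 = 2090 μatm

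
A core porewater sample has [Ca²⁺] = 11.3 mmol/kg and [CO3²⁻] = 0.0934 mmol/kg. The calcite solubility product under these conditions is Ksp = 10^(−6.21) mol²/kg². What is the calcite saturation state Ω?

Ω = 1.71

Ksp = 10^(−6.21) = 6.166×10^-7
Ω = [Ca²⁺][CO3²⁻]/Ksp = (11.3×10^-3)(0.0934×10^-3) / 6.166×10^-7 = 1.71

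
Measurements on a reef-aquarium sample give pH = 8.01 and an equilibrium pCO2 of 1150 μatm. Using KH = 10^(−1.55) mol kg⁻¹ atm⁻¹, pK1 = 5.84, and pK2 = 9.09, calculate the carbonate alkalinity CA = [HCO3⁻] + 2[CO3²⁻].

[CO2*] = KH · pCO2 = 10^(−1.55) × 1150×10^-6 = 3.241×10^-5 mol/kg
α₀ = 1/(1 + K1/[H⁺] + K1K2/[H⁺]²) = 1/(1 + 10^+2.17 + 10^+1.09) = 0.006203
DIC = [CO2*]/α₀ = 3.241×10^-5 / 0.006203 = 5.225 mmol/kg
CA = (α₁ + 2α₂)·DIC = (0.9175 + 2×0.07631) × 5.225 = 5.59 mmol/kg

CA = 5.59 mmol/kg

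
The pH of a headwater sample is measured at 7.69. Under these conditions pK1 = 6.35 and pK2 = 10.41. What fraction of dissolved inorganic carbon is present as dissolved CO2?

α₀ = 1 / (1 + K1/[H⁺] + K1K2/[H⁺]²) = 1 / (1 + 10^+1.34 + 10^-1.38)
   = 1 / (1 + 21.878 + 0.041687) = 1/22.919 = 0.04363

α₀ = 0.0436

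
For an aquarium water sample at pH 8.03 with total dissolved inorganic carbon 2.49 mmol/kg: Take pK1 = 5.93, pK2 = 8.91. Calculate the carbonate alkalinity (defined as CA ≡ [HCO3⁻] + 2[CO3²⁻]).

CA = 2.76 mmol/kg

CA = [HCO3⁻] + 2[CO3²⁻] = (α₁ + 2α₂)·DIC
At pH 8.03: [H⁺]/K1 = 10^-2.10 = 0.0079433, K2/[H⁺] = 10^-0.88 = 0.13183
α₁ = 1/(1 + 0.0079433 + 0.13183) = 1/1.1398 = 0.8774; α₂ = α₁·K2/[H⁺] = 0.1157
α₁ + 2α₂ = 1.1087
CA = 1.1087 × 2.49 = 2.76 mmol/kg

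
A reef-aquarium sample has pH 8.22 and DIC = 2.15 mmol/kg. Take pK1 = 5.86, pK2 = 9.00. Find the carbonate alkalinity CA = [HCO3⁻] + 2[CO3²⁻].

CA = 2.45 mmol/kg

CA = [HCO3⁻] + 2[CO3²⁻] = (α₁ + 2α₂)·DIC
At pH 8.22: [H⁺]/K1 = 10^-2.36 = 0.0043652, K2/[H⁺] = 10^-0.78 = 0.16596
α₁ = 1/(1 + 0.0043652 + 0.16596) = 1/1.1703 = 0.8545; α₂ = α₁·K2/[H⁺] = 0.1418
α₁ + 2α₂ = 1.1381
CA = 1.1381 × 2.15 = 2.45 mmol/kg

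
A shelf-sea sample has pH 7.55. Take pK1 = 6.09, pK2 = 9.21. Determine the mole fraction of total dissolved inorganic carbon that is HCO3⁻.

α₁ = 1 / (1 + [H⁺]/K1 + K2/[H⁺]) = 1 / (1 + 10^-1.46 + 10^-1.66)
   = 1 / (1 + 0.034674 + 0.021878) = 1/1.0566 = 0.9465

α₁ = 0.946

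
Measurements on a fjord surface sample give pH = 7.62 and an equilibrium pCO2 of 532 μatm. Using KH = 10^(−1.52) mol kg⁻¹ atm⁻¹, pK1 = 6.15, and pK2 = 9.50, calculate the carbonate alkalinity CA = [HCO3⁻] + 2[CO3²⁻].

[CO2*] = KH · pCO2 = 10^(−1.52) × 532×10^-6 = 1.607×10^-5 mol/kg
α₀ = 1/(1 + K1/[H⁺] + K1K2/[H⁺]²) = 1/(1 + 10^+1.47 + 10^-0.41) = 0.03236
DIC = [CO2*]/α₀ = 1.607×10^-5 / 0.03236 = 0.4965 mmol/kg
CA = (α₁ + 2α₂)·DIC = (0.9550 + 2×0.01259) × 0.4965 = 0.487 mmol/kg

CA = 0.487 mmol/kg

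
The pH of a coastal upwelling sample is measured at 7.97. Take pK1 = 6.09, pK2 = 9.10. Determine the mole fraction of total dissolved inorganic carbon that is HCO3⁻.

α₁ = 0.920

α₁ = 1 / (1 + [H⁺]/K1 + K2/[H⁺]) = 1 / (1 + 10^-1.88 + 10^-1.13)
   = 1 / (1 + 0.013183 + 0.074131) = 1/1.0873 = 0.9197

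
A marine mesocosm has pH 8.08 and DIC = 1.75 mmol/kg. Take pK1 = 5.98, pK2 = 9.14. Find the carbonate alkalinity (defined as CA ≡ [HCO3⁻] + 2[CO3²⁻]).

CA = [HCO3⁻] + 2[CO3²⁻] = (α₁ + 2α₂)·DIC
At pH 8.08: [H⁺]/K1 = 10^-2.10 = 0.0079433, K2/[H⁺] = 10^-1.06 = 0.087096
α₁ = 1/(1 + 0.0079433 + 0.087096) = 1/1.0950 = 0.9132; α₂ = α₁·K2/[H⁺] = 0.07954
α₁ + 2α₂ = 1.0723
CA = 1.0723 × 1.75 = 1.88 mmol/kg

CA = 1.88 mmol/kg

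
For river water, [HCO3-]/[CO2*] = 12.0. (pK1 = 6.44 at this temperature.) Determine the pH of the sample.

pH = 7.52

From K1 = [H⁺][HCO3-]/[CO2*]:  pH = pK1 + log₁₀([HCO3-]/[CO2*])
log₁₀(12.0) = +1.079
pH = 6.44 + (+1.079) = 7.52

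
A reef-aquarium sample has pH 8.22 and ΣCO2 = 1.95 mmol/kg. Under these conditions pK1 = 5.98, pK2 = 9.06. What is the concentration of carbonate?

α₂ = 1 / (1 + [H⁺]/K2 + [H⁺]²/(K1K2)) = 1 / (1 + 10^+0.84 + 10^-1.40)
   = 1 / (1 + 6.9183 + 0.039811) = 1/7.9581 = 0.1257
[CO3²⁻] = α₂ × DIC = 0.1257 × 1.95 = 0.245 mmol/kg

[CO3²⁻] = 0.245 mmol/kg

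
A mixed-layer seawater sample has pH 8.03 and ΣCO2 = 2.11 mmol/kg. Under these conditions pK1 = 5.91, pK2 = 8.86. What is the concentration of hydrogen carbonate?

[HCO3⁻] = 1.83 mmol/kg

α₁ = 1 / (1 + [H⁺]/K1 + K2/[H⁺]) = 1 / (1 + 10^-2.12 + 10^-0.83)
   = 1 / (1 + 0.0075858 + 0.14791) = 1/1.1555 = 0.8654
[HCO3⁻] = α₁ × DIC = 0.8654 × 2.11 = 1.83 mmol/kg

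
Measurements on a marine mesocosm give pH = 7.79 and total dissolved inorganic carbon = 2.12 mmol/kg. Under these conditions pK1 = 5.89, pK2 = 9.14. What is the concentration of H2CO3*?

α₀ = 1 / (1 + K1/[H⁺] + K1K2/[H⁺]²) = 1 / (1 + 10^+1.90 + 10^+0.55)
   = 1 / (1 + 79.433 + 3.5481) = 1/83.981 = 0.01191
[CO2*] = α₀ × DIC = 0.01191 × 2.12 = 0.0252 mmol/kg

[CO2*] = 0.0252 mmol/kg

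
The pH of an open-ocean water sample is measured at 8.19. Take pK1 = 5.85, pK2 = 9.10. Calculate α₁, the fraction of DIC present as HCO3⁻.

α₁ = 0.887

α₁ = 1 / (1 + [H⁺]/K1 + K2/[H⁺]) = 1 / (1 + 10^-2.34 + 10^-0.91)
   = 1 / (1 + 0.0045709 + 0.12303) = 1/1.1276 = 0.8868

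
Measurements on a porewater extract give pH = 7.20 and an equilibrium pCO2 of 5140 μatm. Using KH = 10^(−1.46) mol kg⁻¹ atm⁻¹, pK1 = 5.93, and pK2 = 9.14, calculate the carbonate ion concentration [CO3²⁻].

[CO2*] = KH · pCO2 = 10^(−1.46) × 5140×10^-6 = 1.782×10^-4 mol/kg
α₀ = 1/(1 + K1/[H⁺] + K1K2/[H⁺]²) = 1/(1 + 10^+1.27 + 10^-0.67) = 0.05042
DIC = [CO2*]/α₀ = 1.782×10^-4 / 0.05042 = 3.535 mmol/kg
[CO3²⁻] = α₂·DIC; α₂ = 0.01078, so [CO3²⁻] = 0.01078 × 3.535 = 0.0381 mmol/kg

[CO3²⁻] = 0.0381 mmol/kg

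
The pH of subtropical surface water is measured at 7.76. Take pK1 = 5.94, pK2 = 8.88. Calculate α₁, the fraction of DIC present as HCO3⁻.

α₁ = 1 / (1 + [H⁺]/K1 + K2/[H⁺]) = 1 / (1 + 10^-1.82 + 10^-1.12)
   = 1 / (1 + 0.015136 + 0.075858) = 1/1.0910 = 0.9166

α₁ = 0.917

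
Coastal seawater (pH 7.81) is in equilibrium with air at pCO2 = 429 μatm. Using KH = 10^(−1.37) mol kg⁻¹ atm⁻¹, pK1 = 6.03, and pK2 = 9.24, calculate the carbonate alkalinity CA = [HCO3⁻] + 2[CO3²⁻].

CA = 1.18 mmol/kg

[CO2*] = KH · pCO2 = 10^(−1.37) × 429×10^-6 = 1.830×10^-5 mol/kg
α₀ = 1/(1 + K1/[H⁺] + K1K2/[H⁺]²) = 1/(1 + 10^+1.78 + 10^+0.35) = 0.01575
DIC = [CO2*]/α₀ = 1.830×10^-5 / 0.01575 = 1.162 mmol/kg
CA = (α₁ + 2α₂)·DIC = (0.9490 + 2×0.03526) × 1.162 = 1.18 mmol/kg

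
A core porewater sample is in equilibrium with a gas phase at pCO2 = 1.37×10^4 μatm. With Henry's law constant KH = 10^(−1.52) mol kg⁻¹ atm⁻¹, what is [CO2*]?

KH = 10^(−1.52) = 3.020×10^-2 mol kg⁻¹ atm⁻¹
[CO2*] = KH · pCO2 = 3.020×10^-2 × 1.37×10^4×10^-6 atm = 4.14×10^-4 mol/kg

[CO2*] = 414 μmol/kg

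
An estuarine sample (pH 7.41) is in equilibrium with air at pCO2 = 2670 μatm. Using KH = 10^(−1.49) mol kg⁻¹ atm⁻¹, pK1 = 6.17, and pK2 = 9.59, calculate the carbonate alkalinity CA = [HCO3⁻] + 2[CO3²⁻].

CA = 1.52 mmol/kg

[CO2*] = KH · pCO2 = 10^(−1.49) × 2670×10^-6 = 8.640×10^-5 mol/kg
α₀ = 1/(1 + K1/[H⁺] + K1K2/[H⁺]²) = 1/(1 + 10^+1.24 + 10^-0.94) = 0.05408
DIC = [CO2*]/α₀ = 8.640×10^-5 / 0.05408 = 1.598 mmol/kg
CA = (α₁ + 2α₂)·DIC = (0.9397 + 2×0.006209) × 1.598 = 1.52 mmol/kg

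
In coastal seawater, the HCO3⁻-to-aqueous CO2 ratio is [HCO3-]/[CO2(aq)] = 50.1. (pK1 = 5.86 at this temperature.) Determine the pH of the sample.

From K1 = [H⁺][HCO3-]/[CO2(aq)]:  pH = pK1 + log₁₀([HCO3-]/[CO2(aq)])
log₁₀(50.1) = +1.700
pH = 5.86 + (+1.700) = 7.56

pH = 7.56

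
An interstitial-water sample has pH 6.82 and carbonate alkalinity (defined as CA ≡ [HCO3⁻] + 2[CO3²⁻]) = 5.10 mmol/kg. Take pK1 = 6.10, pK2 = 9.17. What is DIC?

DIC = 6.04 mmol/kg

CA = [HCO3⁻] + 2[CO3²⁻] = (α₁ + 2α₂)·DIC
At pH 6.82: [H⁺]/K1 = 10^-0.72 = 0.19055, K2/[H⁺] = 10^-2.35 = 0.0044668
α₁ = 1/(1 + 0.19055 + 0.0044668) = 1/1.1950 = 0.8368; α₂ = α₁·K2/[H⁺] = 0.003738
α₁ + 2α₂ = 0.8443
DIC = CA / (α₁ + 2α₂) = 5.10 / 0.8443 = 6.04 mmol/kg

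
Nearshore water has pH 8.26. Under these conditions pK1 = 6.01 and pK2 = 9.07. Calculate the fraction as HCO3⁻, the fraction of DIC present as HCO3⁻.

α₁ = 1 / (1 + [H⁺]/K1 + K2/[H⁺]) = 1 / (1 + 10^-2.25 + 10^-0.81)
   = 1 / (1 + 0.0056234 + 0.15488) = 1/1.1605 = 0.8617

α₁ = 0.862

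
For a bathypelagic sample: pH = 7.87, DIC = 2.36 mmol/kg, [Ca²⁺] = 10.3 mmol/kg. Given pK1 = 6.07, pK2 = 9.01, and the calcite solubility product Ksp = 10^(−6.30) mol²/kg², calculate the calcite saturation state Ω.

Ω = 3.23

α₂ = 1 / (1 + [H⁺]/K2 + [H⁺]²/(K1K2)) = 1 / (1 + 10^+1.14 + 10^-0.66)
   = 1 / (1 + 13.804 + 0.21878) = 1/15.023 = 0.06657
[CO3²⁻] = α₂ × DIC = 0.06657 × 2.36 = 0.1571 mmol/kg
Ksp = 10^(−6.30) = 5.012×10^-7
Ω = [Ca²⁺][CO3²⁻]/Ksp = (10.3×10^-3)(1.571×10^-4) / 5.012×10^-7 = 3.23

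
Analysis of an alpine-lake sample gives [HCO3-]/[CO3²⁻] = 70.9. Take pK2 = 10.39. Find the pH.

pH = 8.54

From K2 = [H⁺][CO3²⁻]/[HCO3-]:  pH = pK2 − log₁₀([HCO3-]/[CO3²⁻])
log₁₀(70.9) = +1.851
pH = 10.39 − (+1.851) = 8.54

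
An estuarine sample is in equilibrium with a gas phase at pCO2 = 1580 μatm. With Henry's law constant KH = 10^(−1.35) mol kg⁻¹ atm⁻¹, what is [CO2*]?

KH = 10^(−1.35) = 4.467×10^-2 mol kg⁻¹ atm⁻¹
[CO2*] = KH · pCO2 = 4.467×10^-2 × 1580×10^-6 atm = 7.06×10^-5 mol/kg

[CO2*] = 70.6 μmol/kg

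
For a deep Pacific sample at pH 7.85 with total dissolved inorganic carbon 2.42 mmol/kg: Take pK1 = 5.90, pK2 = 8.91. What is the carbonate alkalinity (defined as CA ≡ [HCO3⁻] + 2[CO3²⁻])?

CA = [HCO3⁻] + 2[CO3²⁻] = (α₁ + 2α₂)·DIC
At pH 7.85: [H⁺]/K1 = 10^-1.95 = 0.011220, K2/[H⁺] = 10^-1.06 = 0.087096
α₁ = 1/(1 + 0.011220 + 0.087096) = 1/1.0983 = 0.9105; α₂ = α₁·K2/[H⁺] = 0.07930
α₁ + 2α₂ = 1.0691
CA = 1.0691 × 2.42 = 2.59 mmol/kg

CA = 2.59 mmol/kg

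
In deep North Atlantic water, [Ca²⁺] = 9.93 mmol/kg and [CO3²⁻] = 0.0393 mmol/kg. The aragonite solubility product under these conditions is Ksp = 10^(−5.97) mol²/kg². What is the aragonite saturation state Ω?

Ksp = 10^(−5.97) = 1.072×10^-6
Ω = [Ca²⁺][CO3²⁻]/Ksp = (9.93×10^-3)(0.0393×10^-3) / 1.072×10^-6 = 0.364

Ω = 0.364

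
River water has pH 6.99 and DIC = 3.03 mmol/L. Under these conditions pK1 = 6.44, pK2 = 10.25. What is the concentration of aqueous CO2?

α₀ = 1 / (1 + K1/[H⁺] + K1K2/[H⁺]²) = 1 / (1 + 10^+0.55 + 10^-2.71)
   = 1 / (1 + 3.5481 + 0.0019498) = 1/4.5501 = 0.2198
[CO2*] = α₀ × DIC = 0.2198 × 3.03 = 0.666 mmol/L

[CO2*] = 0.666 mmol/L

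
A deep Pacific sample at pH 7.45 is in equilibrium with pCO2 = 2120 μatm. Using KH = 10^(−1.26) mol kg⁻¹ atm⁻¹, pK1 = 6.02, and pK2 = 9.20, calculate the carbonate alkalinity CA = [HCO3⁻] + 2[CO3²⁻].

[CO2*] = KH · pCO2 = 10^(−1.26) × 2120×10^-6 = 1.165×10^-4 mol/kg
α₀ = 1/(1 + K1/[H⁺] + K1K2/[H⁺]²) = 1/(1 + 10^+1.43 + 10^-0.32) = 0.03522
DIC = [CO2*]/α₀ = 1.165×10^-4 / 0.03522 = 3.308 mmol/kg
CA = (α₁ + 2α₂)·DIC = (0.9479 + 2×0.01686) × 3.308 = 3.25 mmol/kg

CA = 3.25 mmol/kg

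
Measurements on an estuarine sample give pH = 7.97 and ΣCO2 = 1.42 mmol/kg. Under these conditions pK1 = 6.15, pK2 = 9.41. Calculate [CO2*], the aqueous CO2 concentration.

α₀ = 1 / (1 + K1/[H⁺] + K1K2/[H⁺]²) = 1 / (1 + 10^+1.82 + 10^+0.38)
   = 1 / (1 + 66.069 + 2.3988) = 1/69.468 = 0.01440
[CO2*] = α₀ × DIC = 0.01440 × 1.42 = 0.0204 mmol/kg

[CO2*] = 0.0204 mmol/kg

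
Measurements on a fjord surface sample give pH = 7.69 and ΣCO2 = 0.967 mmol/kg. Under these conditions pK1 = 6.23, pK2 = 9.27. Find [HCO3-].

α₁ = 1 / (1 + [H⁺]/K1 + K2/[H⁺]) = 1 / (1 + 10^-1.46 + 10^-1.58)
   = 1 / (1 + 0.034674 + 0.026303) = 1/1.0610 = 0.9425
[HCO3⁻] = α₁ × DIC = 0.9425 × 0.967 = 0.911 mmol/kg

[HCO3⁻] = 0.911 mmol/kg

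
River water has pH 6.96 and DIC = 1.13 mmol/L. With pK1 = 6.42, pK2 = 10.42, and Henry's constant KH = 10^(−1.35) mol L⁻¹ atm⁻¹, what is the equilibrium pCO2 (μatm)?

pCO2 = 5660 μatm

α₀ = 1 / (1 + K1/[H⁺] + K1K2/[H⁺]²) = 1 / (1 + 10^+0.54 + 10^-2.92)
   = 1 / (1 + 3.4674 + 0.0012023) = 1/4.4686 = 0.2238
[CO2*] = α₀ × DIC = 0.2238 × 1.13 = 0.2529 mmol/L
pCO2 = [CO2*]/KH = 2.529×10^-4 / 4.467×10^-2 = 5660 μatm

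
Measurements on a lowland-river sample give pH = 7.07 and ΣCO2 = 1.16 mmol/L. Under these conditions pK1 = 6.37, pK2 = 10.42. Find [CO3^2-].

[CO3²⁻] = 0.432 μmol/L

α₂ = 1 / (1 + [H⁺]/K2 + [H⁺]²/(K1K2)) = 1 / (1 + 10^+3.35 + 10^+2.65)
   = 1 / (1 + 2238.7 + 446.68) = 1/2686.4 = 0.0003722
[CO3²⁻] = α₂ × DIC = 0.0003722 × 1.16 = 0.000432 mmol/L = 0.432 μmol/L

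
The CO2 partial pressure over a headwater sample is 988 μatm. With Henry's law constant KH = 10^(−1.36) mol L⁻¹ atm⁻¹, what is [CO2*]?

[CO2*] = 43.1 μmol/L

KH = 10^(−1.36) = 4.365×10^-2 mol L⁻¹ atm⁻¹
[CO2*] = KH · pCO2 = 4.365×10^-2 × 988×10^-6 atm = 4.31×10^-5 mol/L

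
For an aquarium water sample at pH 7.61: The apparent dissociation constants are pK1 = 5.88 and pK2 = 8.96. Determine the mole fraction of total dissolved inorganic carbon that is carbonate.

α₂ = 1 / (1 + [H⁺]/K2 + [H⁺]²/(K1K2)) = 1 / (1 + 10^+1.35 + 10^-0.38)
   = 1 / (1 + 22.387 + 0.41687) = 1/23.804 = 0.04201

α₂ = 0.0420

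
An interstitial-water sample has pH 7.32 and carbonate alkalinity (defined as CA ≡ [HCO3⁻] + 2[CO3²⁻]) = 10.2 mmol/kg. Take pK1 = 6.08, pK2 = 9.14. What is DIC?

DIC = 10.6 mmol/kg

CA = [HCO3⁻] + 2[CO3²⁻] = (α₁ + 2α₂)·DIC
At pH 7.32: [H⁺]/K1 = 10^-1.24 = 0.057544, K2/[H⁺] = 10^-1.82 = 0.015136
α₁ = 1/(1 + 0.057544 + 0.015136) = 1/1.0727 = 0.9322; α₂ = α₁·K2/[H⁺] = 0.01411
α₁ + 2α₂ = 0.9605
DIC = CA / (α₁ + 2α₂) = 10.2 / 0.9605 = 10.6 mmol/kg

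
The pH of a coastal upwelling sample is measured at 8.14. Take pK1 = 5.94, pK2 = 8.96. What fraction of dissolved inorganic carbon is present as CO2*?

α₀ = 1 / (1 + K1/[H⁺] + K1K2/[H⁺]²) = 1 / (1 + 10^+2.20 + 10^+1.38)
   = 1 / (1 + 158.49 + 23.988) = 1/183.48 = 0.005450

α₀ = 0.00545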